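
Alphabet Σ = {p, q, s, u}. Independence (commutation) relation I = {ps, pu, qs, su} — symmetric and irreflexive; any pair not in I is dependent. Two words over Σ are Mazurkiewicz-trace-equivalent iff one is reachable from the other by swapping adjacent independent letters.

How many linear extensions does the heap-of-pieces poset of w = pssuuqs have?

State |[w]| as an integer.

drop 0:p onto floor
drop 1:s onto floor
drop 2:s onto {1:s}
drop 3:u onto floor
drop 4:u onto {3:u}
drop 5:q onto {0:p, 4:u}
drop 6:s onto {2:s}
ground layer = {0:p, 1:s, 3:u}
drop-orders for the pieces not yet dropped (sum over which currently-grounded one goes next):
  1 to go: {5} 1  {6} 1
  2 to go: {0,5} 1  {2,6} 1  {4,5} 1  {5,6} 2
  3 to go: {0,4,5} 2  {0,5,6} 3  {1,2,6} 1  {2,5,6} 3  {3,4,5} 1  {4,5,6} 3
  4 to go: {0,2,5,6} 6  {0,3,4,5} 3  {0,4,5,6} 8  {1,2,5,6} 4  {2,4,5,6} 6  {3,4,5,6} 4
  5 to go: {0,1,2,5,6} 10  {0,2,4,5,6} 20  {0,3,4,5,6} 15  {1,2,4,5,6} 10  {2,3,4,5,6} 10
  if 0:p drops first: 20 orders
  if 1:s drops first: 45 orders
  if 3:u drops first: 40 orders
heap linearizations: 105

105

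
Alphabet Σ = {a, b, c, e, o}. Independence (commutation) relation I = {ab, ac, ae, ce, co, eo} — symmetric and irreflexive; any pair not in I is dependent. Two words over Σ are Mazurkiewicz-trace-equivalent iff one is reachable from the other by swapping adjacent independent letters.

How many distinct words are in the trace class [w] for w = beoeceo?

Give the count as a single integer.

piece 0:b — minimal
piece 1:e rests on {0:b}
piece 2:o rests on {0:b}
piece 3:e rests on {1:e}
piece 4:c rests on {0:b}
piece 5:e rests on {3:e}
piece 6:o rests on {2:o}
minimal pieces: {0:b}
ways to finish when only these pieces remain (= sum over removing one remaining piece with nothing left below it):
  1 left: {4}→1  {5}→1  {6}→1
  2 left: {2,6}→1  {3,5}→1  {4,5}→2  {4,6}→2  {5,6}→2
  3 left: {1,3,5}→1  {2,4,6}→3  {2,5,6}→3  {3,4,5}→3  {3,5,6}→3  {4,5,6}→6
  4 left: {1,3,4,5}→4  {1,3,5,6}→4  {2,3,5,6}→6  {2,4,5,6}→12  {3,4,5,6}→12
  5 left: {1,2,3,5,6}→10  {1,3,4,5,6}→20  {2,3,4,5,6}→30
  placing 0:b first → 60 extensions

60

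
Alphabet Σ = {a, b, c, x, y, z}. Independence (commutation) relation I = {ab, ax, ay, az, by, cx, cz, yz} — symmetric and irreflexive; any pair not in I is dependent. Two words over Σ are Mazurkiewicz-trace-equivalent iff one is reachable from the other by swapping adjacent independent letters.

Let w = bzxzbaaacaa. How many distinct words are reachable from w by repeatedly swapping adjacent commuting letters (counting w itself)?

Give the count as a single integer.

piece 0:b — minimal
piece 1:z rests on {0:b}
piece 2:x rests on {1:z}
piece 3:z rests on {2:x}
piece 4:b rests on {3:z}
piece 5:a — minimal
piece 6:a rests on {5:a}
piece 7:a rests on {6:a}
piece 8:c rests on {4:b, 7:a}
piece 9:a rests on {8:c}
piece 10:a rests on {9:a}
minimal pieces: {0:b, 5:a}
ways to finish when only these pieces remain (= sum over removing one remaining piece with nothing left below it):
  1 left: {10}→1
  2 left: {9,10}→1
  3 left: {8,9,10}→1
  4 left: {4,8,9,10}→1  {7,8,9,10}→1
  5 left: {3,4,8,9,10}→1  {4,7,8,9,10}→2  {6,7,8,9,10}→1
  6 left: {2,3,4,8,9,10}→1  {3,4,7,8,9,10}→3  {4,6,7,8,9,10}→3  {5,6,7,8,9,10}→1
  7 left: {1,2,3,4,8,9,10}→1  {2,3,4,7,8,9,10}→4  {3,4,6,7,8,9,10}→6  {4,5,6,7,8,9,10}→4
  8 left: {0,1,2,3,4,8,9,10}→1  {1,2,3,4,7,8,9,10}→5  {2,3,4,6,7,8,9,10}→10  {3,4,5,6,7,8,9,10}→10
  9 left: {0,1,2,3,4,7,8,9,10}→6  {1,2,3,4,6,7,8,9,10}→15  {2,3,4,5,6,7,8,9,10}→20
  placing 0:b first → 35 extensions
  placing 5:a first → 21 extensions
total linear extensions = 56

56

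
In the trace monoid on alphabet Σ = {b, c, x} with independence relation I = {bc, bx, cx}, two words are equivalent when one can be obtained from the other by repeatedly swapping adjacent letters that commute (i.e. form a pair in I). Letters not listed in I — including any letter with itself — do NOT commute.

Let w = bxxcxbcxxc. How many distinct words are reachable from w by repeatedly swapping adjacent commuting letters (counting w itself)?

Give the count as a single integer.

2520

piece 0:b — minimal
piece 1:x — minimal
piece 2:x rests on {1:x}
piece 3:c — minimal
piece 4:x rests on {2:x}
piece 5:b rests on {0:b}
piece 6:c rests on {3:c}
piece 7:x rests on {4:x}
piece 8:x rests on {7:x}
piece 9:c rests on {6:c}
minimal pieces: {0:b, 1:x, 3:c}
ways to finish when only these pieces remain (= sum over removing one remaining piece with nothing left below it):
  1 left: {5}→1  {8}→1  {9}→1
  2 left: {0,5}→1  {5,8}→2  {5,9}→2  {6,9}→1  {7,8}→1  {8,9}→2
  3 left: {0,5,8}→3  {0,5,9}→3  {3,6,9}→1  {4,7,8}→1  {5,6,9}→3  {5,7,8}→3  {5,8,9}→6  {6,8,9}→3  {7,8,9}→3
  4 left: {0,5,6,9}→6  {0,5,7,8}→6  {0,5,8,9}→12  {2,4,7,8}→1  {3,5,6,9}→4  {3,6,8,9}→4  {4,5,7,8}→4  {4,7,8,9}→4  {5,6,8,9}→12  {5,7,8,9}→12  {6,7,8,9}→6
  5 left: {0,3,5,6,9}→10  {0,4,5,7,8}→10  {0,5,6,8,9}→30  {0,5,7,8,9}→30  {1,2,4,7,8}→1  {2,4,5,7,8}→5  {2,4,7,8,9}→5  {3,5,6,8,9}→20  {3,6,7,8,9}→10  {4,5,7,8,9}→20  {4,6,7,8,9}→10  {5,6,7,8,9}→30
  6 left: {0,2,4,5,7,8}→15  {0,3,5,6,8,9}→60  {0,4,5,7,8,9}→60  {0,5,6,7,8,9}→90  {1,2,4,5,7,8}→6  {1,2,4,7,8,9}→6  {2,4,5,7,8,9}→30  {2,4,6,7,8,9}→15  {3,4,6,7,8,9}→20  {3,5,6,7,8,9}→60  {4,5,6,7,8,9}→60
  7 left: {0,1,2,4,5,7,8}→21  {0,2,4,5,7,8,9}→105  {0,3,5,6,7,8,9}→210  {0,4,5,6,7,8,9}→210  {1,2,4,5,7,8,9}→42  {1,2,4,6,7,8,9}→21  {2,3,4,6,7,8,9}→35  {2,4,5,6,7,8,9}→105  {3,4,5,6,7,8,9}→140
  8 left: {0,1,2,4,5,7,8,9}→168  {0,2,4,5,6,7,8,9}→420  {0,3,4,5,6,7,8,9}→560  {1,2,3,4,6,7,8,9}→56  {1,2,4,5,6,7,8,9}→168  {2,3,4,5,6,7,8,9}→280
  placing 0:b first → 504 extensions
  placing 1:x first → 1260 extensions
  placing 3:c first → 756 extensions
total linear extensions = 2520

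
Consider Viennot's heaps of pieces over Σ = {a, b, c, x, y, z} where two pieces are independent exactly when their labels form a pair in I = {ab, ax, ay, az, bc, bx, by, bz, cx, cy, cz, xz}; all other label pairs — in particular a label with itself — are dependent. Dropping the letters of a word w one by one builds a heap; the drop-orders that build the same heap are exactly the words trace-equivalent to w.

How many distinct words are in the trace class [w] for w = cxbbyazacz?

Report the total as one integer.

3150

drop 0:c onto floor
drop 1:x onto floor
drop 2:b onto floor
drop 3:b onto {2:b}
drop 4:y onto {1:x}
drop 5:a onto {0:c}
drop 6:z onto {4:y}
drop 7:a onto {5:a}
drop 8:c onto {7:a}
drop 9:z onto {6:z}
ground layer = {0:c, 1:x, 2:b}
drop-orders for the pieces not yet dropped (sum over which currently-grounded one goes next):
  1 to go: {3} 1  {8} 1  {9} 1
  2 to go: {2,3} 1  {3,8} 2  {3,9} 2  {6,9} 1  {7,8} 1  {8,9} 2
  3 to go: {2,3,8} 3  {2,3,9} 3  {3,6,9} 3  {3,7,8} 3  {3,8,9} 6  {4,6,9} 1  {5,7,8} 1  {6,8,9} 3  {7,8,9} 3
  4 to go: {0,5,7,8} 1  {1,4,6,9} 1  {2,3,6,9} 6  {2,3,7,8} 6  {2,3,8,9} 12  {3,4,6,9} 4  {3,5,7,8} 4  {3,6,8,9} 12  {3,7,8,9} 12  {4,6,8,9} 4  {5,7,8,9} 4  {6,7,8,9} 6
  5 to go: {0,3,5,7,8} 5  {0,5,7,8,9} 5  {1,3,4,6,9} 5  {1,4,6,8,9} 5  {2,3,4,6,9} 10  {2,3,5,7,8} 10  {2,3,6,8,9} 30  {2,3,7,8,9} 30  {3,4,6,8,9} 20  {3,5,7,8,9} 20  {3,6,7,8,9} 30  {4,6,7,8,9} 10  {5,6,7,8,9} 10
  6 to go: {0,2,3,5,7,8} 15  {0,3,5,7,8,9} 30  {0,5,6,7,8,9} 15  {1,2,3,4,6,9} 15  {1,3,4,6,8,9} 30  {1,4,6,7,8,9} 15  {2,3,4,6,8,9} 60  {2,3,5,7,8,9} 60  {2,3,6,7,8,9} 90  {3,4,6,7,8,9} 60  {3,5,6,7,8,9} 60  {4,5,6,7,8,9} 20
  7 to go: {0,2,3,5,7,8,9} 105  {0,3,5,6,7,8,9} 105  {0,4,5,6,7,8,9} 35  {1,2,3,4,6,8,9} 105  {1,3,4,6,7,8,9} 105  {1,4,5,6,7,8,9} 35  {2,3,4,6,7,8,9} 210  {2,3,5,6,7,8,9} 210  {3,4,5,6,7,8,9} 140
  8 to go: {0,1,4,5,6,7,8,9} 70  {0,2,3,5,6,7,8,9} 420  {0,3,4,5,6,7,8,9} 280  {1,2,3,4,6,7,8,9} 420  {1,3,4,5,6,7,8,9} 280  {2,3,4,5,6,7,8,9} 560
  if 0:c drops first: 1260 orders
  if 1:x drops first: 1260 orders
  if 2:b drops first: 630 orders
heap linearizations: 3150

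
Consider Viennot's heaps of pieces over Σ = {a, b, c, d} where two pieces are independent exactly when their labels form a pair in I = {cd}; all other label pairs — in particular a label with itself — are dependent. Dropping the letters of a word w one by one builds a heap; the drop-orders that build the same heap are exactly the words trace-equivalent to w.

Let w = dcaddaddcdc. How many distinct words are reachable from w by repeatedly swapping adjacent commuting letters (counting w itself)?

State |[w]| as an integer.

drop 0:d onto floor
drop 1:c onto floor
drop 2:a onto {0:d, 1:c}
drop 3:d onto {2:a}
drop 4:d onto {3:d}
drop 5:a onto {4:d}
drop 6:d onto {5:a}
drop 7:d onto {6:d}
drop 8:c onto {5:a}
drop 9:d onto {7:d}
drop 10:c onto {8:c}
ground layer = {0:d, 1:c}
drop-orders for the pieces not yet dropped (sum over which currently-grounded one goes next):
  1 to go: {9} 1  {10} 1
  2 to go: {7,9} 1  {8,10} 1  {9,10} 2
  3 to go: {6,7,9} 1  {7,9,10} 3  {8,9,10} 3
  4 to go: {6,7,9,10} 4  {7,8,9,10} 6
  5 to go: {6,7,8,9,10} 10
  6 to go: {5,6,7,8,9,10} 10
  7 to go: {4,5,6,7,8,9,10} 10
  8 to go: {3,4,5,6,7,8,9,10} 10
  9 to go: {2,3,4,5,6,7,8,9,10} 10
  if 0:d drops first: 10 orders
  if 1:c drops first: 10 orders
heap linearizations: 20

20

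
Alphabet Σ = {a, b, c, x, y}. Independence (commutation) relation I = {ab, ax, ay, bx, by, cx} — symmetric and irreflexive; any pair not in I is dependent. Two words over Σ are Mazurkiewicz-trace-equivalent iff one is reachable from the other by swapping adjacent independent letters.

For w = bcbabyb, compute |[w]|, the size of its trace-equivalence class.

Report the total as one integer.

20

#0=b has no predecessor
#1=c depends on [0:b]
#2=b depends on [1:c]
#3=a depends on [1:c]
#4=b depends on [2:b]
#5=y depends on [1:c]
#6=b depends on [4:b]
sources: [0:b]
N(rest) = Σ N(rest − s) over sources s of rest; N(one piece) = 1:
  size 1 → [3]=1  [5]=1  [6]=1
  size 2 → [3,5]=2  [3,6]=2  [4,6]=1  [5,6]=2
  size 3 → [2,4,6]=1  [3,4,6]=3  [3,5,6]=6  [4,5,6]=3
  size 4 → [2,3,4,6]=4  [2,4,5,6]=4  [3,4,5,6]=12
  size 5 → [2,3,4,5,6]=20
  first=0(b) contributes 20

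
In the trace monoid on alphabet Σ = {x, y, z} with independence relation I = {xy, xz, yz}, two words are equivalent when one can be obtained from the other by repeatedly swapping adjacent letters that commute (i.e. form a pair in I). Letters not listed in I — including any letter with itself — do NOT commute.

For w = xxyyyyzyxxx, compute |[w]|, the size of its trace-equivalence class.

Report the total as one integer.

2772

piece 0:x — minimal
piece 1:x rests on {0:x}
piece 2:y — minimal
piece 3:y rests on {2:y}
piece 4:y rests on {3:y}
piece 5:y rests on {4:y}
piece 6:z — minimal
piece 7:y rests on {5:y}
piece 8:x rests on {1:x}
piece 9:x rests on {8:x}
piece 10:x rests on {9:x}
minimal pieces: {0:x, 2:y, 6:z}
ways to finish when only these pieces remain (= sum over removing one remaining piece with nothing left below it):
  1 left: {6}→1  {7}→1  {10}→1
  2 left: {5,7}→1  {6,7}→2  {6,10}→2  {7,10}→2  {9,10}→1
  3 left: {4,5,7}→1  {5,6,7}→3  {5,7,10}→3  {6,7,10}→6  {6,9,10}→3  {7,9,10}→3  {8,9,10}→1
  4 left: {1,8,9,10}→1  {3,4,5,7}→1  {4,5,6,7}→4  {4,5,7,10}→4  {5,6,7,10}→12  {5,7,9,10}→6  {6,7,9,10}→12  {6,8,9,10}→4  {7,8,9,10}→4
  5 left: {0,1,8,9,10}→1  {1,6,8,9,10}→5  {1,7,8,9,10}→5  {2,3,4,5,7}→1  {3,4,5,6,7}→5  {3,4,5,7,10}→5  {4,5,6,7,10}→20  {4,5,7,9,10}→10  {5,6,7,9,10}→30  {5,7,8,9,10}→10  {6,7,8,9,10}→20
  6 left: {0,1,6,8,9,10}→6  {0,1,7,8,9,10}→6  {1,5,7,8,9,10}→15  {1,6,7,8,9,10}→30  {2,3,4,5,6,7}→6  {2,3,4,5,7,10}→6  {3,4,5,6,7,10}→30  {3,4,5,7,9,10}→15  {4,5,6,7,9,10}→60  {4,5,7,8,9,10}→20  {5,6,7,8,9,10}→60
  7 left: {0,1,5,7,8,9,10}→21  {0,1,6,7,8,9,10}→42  {1,4,5,7,8,9,10}→35  {1,5,6,7,8,9,10}→105  {2,3,4,5,6,7,10}→42  {2,3,4,5,7,9,10}→21  {3,4,5,6,7,9,10}→105  {3,4,5,7,8,9,10}→35  {4,5,6,7,8,9,10}→140
  8 left: {0,1,4,5,7,8,9,10}→56  {0,1,5,6,7,8,9,10}→168  {1,3,4,5,7,8,9,10}→70  {1,4,5,6,7,8,9,10}→280  {2,3,4,5,6,7,9,10}→168  {2,3,4,5,7,8,9,10}→56  {3,4,5,6,7,8,9,10}→280
  9 left: {0,1,3,4,5,7,8,9,10}→126  {0,1,4,5,6,7,8,9,10}→504  {1,2,3,4,5,7,8,9,10}→126  {1,3,4,5,6,7,8,9,10}→630  {2,3,4,5,6,7,8,9,10}→504
  placing 0:x first → 1260 extensions
  placing 2:y first → 1260 extensions
  placing 6:z first → 252 extensions
total linear extensions = 2772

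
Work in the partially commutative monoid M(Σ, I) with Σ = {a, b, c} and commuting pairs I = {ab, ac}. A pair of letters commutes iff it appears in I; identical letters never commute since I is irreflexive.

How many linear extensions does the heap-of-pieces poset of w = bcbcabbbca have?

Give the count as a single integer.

drop 0:b onto floor
drop 1:c onto {0:b}
drop 2:b onto {1:c}
drop 3:c onto {2:b}
drop 4:a onto floor
drop 5:b onto {3:c}
drop 6:b onto {5:b}
drop 7:b onto {6:b}
drop 8:c onto {7:b}
drop 9:a onto {4:a}
ground layer = {0:b, 4:a}
drop-orders for the pieces not yet dropped (sum over which currently-grounded one goes next):
  1 to go: {8} 1  {9} 1
  2 to go: {4,9} 1  {7,8} 1  {8,9} 2
  3 to go: {4,8,9} 3  {6,7,8} 1  {7,8,9} 3
  4 to go: {4,7,8,9} 6  {5,6,7,8} 1  {6,7,8,9} 4
  5 to go: {3,5,6,7,8} 1  {4,6,7,8,9} 10  {5,6,7,8,9} 5
  6 to go: {2,3,5,6,7,8} 1  {3,5,6,7,8,9} 6  {4,5,6,7,8,9} 15
  7 to go: {1,2,3,5,6,7,8} 1  {2,3,5,6,7,8,9} 7  {3,4,5,6,7,8,9} 21
  8 to go: {0,1,2,3,5,6,7,8} 1  {1,2,3,5,6,7,8,9} 8  {2,3,4,5,6,7,8,9} 28
  if 0:b drops first: 36 orders
  if 4:a drops first: 9 orders
heap linearizations: 45

45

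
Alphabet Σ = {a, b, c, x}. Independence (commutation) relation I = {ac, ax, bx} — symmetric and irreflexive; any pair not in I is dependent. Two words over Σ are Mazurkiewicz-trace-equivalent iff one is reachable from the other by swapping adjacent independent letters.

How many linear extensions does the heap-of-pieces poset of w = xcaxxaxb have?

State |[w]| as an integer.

0(x) covers ∅
1(c) covers 0:x
2(a) covers ∅
3(x) covers 1:c
4(x) covers 3:x
5(a) covers 2:a
6(x) covers 4:x
7(b) covers 1:c, 5:a
floor of heap: 0:x, 2:a
completions by unplaced set U, small U first (add the entries for U minus each lowest piece of U):
  |U|=1: {6}:1  {7}:1
  |U|=2: {4,6}:1  {5,7}:1  {6,7}:2
  |U|=3: {2,5,7}:1  {3,4,6}:1  {4,6,7}:3  {5,6,7}:3
  |U|=4: {2,5,6,7}:4  {3,4,6,7}:4  {4,5,6,7}:6
  |U|=5: {1,3,4,6,7}:4  {2,4,5,6,7}:10  {3,4,5,6,7}:10
  |U|=6: {0,1,3,4,6,7}:4  {1,3,4,5,6,7}:14  {2,3,4,5,6,7}:20
  start at 0(x): 34
  start at 2(a): 18
sum over floor = 52

52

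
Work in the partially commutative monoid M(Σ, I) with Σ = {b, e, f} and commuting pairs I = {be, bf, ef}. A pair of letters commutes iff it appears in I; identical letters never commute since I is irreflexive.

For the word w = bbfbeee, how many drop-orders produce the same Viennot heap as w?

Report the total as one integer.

0(b) covers ∅
1(b) covers 0:b
2(f) covers ∅
3(b) covers 1:b
4(e) covers ∅
5(e) covers 4:e
6(e) covers 5:e
floor of heap: 0:b, 2:f, 4:e
completions by unplaced set U, small U first (add the entries for U minus each lowest piece of U):
  |U|=1: {2}:1  {3}:1  {6}:1
  |U|=2: {1,3}:1  {2,3}:2  {2,6}:2  {3,6}:2  {5,6}:1
  |U|=3: {0,1,3}:1  {1,2,3}:3  {1,3,6}:3  {2,3,6}:6  {2,5,6}:3  {3,5,6}:3  {4,5,6}:1
  |U|=4: {0,1,2,3}:4  {0,1,3,6}:4  {1,2,3,6}:12  {1,3,5,6}:6  {2,3,5,6}:12  {2,4,5,6}:4  {3,4,5,6}:4
  |U|=5: {0,1,2,3,6}:20  {0,1,3,5,6}:10  {1,2,3,5,6}:30  {1,3,4,5,6}:10  {2,3,4,5,6}:20
  start at 0(b): 60
  start at 2(f): 20
  start at 4(e): 60
sum over floor = 140

140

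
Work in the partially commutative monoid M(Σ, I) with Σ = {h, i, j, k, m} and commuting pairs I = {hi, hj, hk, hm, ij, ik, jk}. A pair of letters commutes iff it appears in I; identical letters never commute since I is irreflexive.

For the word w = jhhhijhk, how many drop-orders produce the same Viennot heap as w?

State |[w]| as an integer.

drop 0:j onto floor
drop 1:h onto floor
drop 2:h onto {1:h}
drop 3:h onto {2:h}
drop 4:i onto floor
drop 5:j onto {0:j}
drop 6:h onto {3:h}
drop 7:k onto floor
ground layer = {0:j, 1:h, 4:i, 7:k}
drop-orders for the pieces not yet dropped (sum over which currently-grounded one goes next):
  1 to go: {4} 1  {5} 1  {6} 1  {7} 1
  2 to go: {0,5} 1  {3,6} 1  {4,5} 2  {4,6} 2  {4,7} 2  {5,6} 2  {5,7} 2  {6,7} 2
  3 to go: {0,4,5} 3  {0,5,6} 3  {0,5,7} 3  {2,3,6} 1  {3,4,6} 3  {3,5,6} 3  {3,6,7} 3  {4,5,6} 6  {4,5,7} 6  {4,6,7} 6  {5,6,7} 6
  4 to go: {0,3,5,6} 6  {0,4,5,6} 12  {0,4,5,7} 12  {0,5,6,7} 12  {1,2,3,6} 1  {2,3,4,6} 4  {2,3,5,6} 4  {2,3,6,7} 4  {3,4,5,6} 12  {3,4,6,7} 12  {3,5,6,7} 12  {4,5,6,7} 24
  5 to go: {0,2,3,5,6} 10  {0,3,4,5,6} 30  {0,3,5,6,7} 30  {0,4,5,6,7} 60  {1,2,3,4,6} 5  {1,2,3,5,6} 5  {1,2,3,6,7} 5  {2,3,4,5,6} 20  {2,3,4,6,7} 20  {2,3,5,6,7} 20  {3,4,5,6,7} 60
  6 to go: {0,1,2,3,5,6} 15  {0,2,3,4,5,6} 60  {0,2,3,5,6,7} 60  {0,3,4,5,6,7} 180  {1,2,3,4,5,6} 30  {1,2,3,4,6,7} 30  {1,2,3,5,6,7} 30  {2,3,4,5,6,7} 120
  if 0:j drops first: 210 orders
  if 1:h drops first: 420 orders
  if 4:i drops first: 105 orders
  if 7:k drops first: 105 orders
heap linearizations: 840

840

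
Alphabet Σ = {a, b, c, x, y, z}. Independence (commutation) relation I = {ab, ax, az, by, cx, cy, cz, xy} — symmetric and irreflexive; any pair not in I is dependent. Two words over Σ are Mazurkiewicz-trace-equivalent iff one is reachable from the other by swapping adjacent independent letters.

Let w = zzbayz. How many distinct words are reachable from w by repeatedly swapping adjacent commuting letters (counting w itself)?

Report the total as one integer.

7

piece 0:z — minimal
piece 1:z rests on {0:z}
piece 2:b rests on {1:z}
piece 3:a — minimal
piece 4:y rests on {1:z, 3:a}
piece 5:z rests on {2:b, 4:y}
minimal pieces: {0:z, 3:a}
ways to finish when only these pieces remain (= sum over removing one remaining piece with nothing left below it):
  1 left: {5}→1
  2 left: {2,5}→1  {4,5}→1
  3 left: {2,4,5}→2  {3,4,5}→1
  4 left: {1,2,4,5}→2  {2,3,4,5}→3
  placing 0:z first → 5 extensions
  placing 3:a first → 2 extensions
total linear extensions = 7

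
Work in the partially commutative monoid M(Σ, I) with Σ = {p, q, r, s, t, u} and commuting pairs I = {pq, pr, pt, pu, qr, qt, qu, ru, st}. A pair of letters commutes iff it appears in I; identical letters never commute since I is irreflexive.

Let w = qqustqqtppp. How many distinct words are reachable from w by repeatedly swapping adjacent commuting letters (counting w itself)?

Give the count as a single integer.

piece 0:q — minimal
piece 1:q rests on {0:q}
piece 2:u — minimal
piece 3:s rests on {1:q, 2:u}
piece 4:t rests on {2:u}
piece 5:q rests on {3:s}
piece 6:q rests on {5:q}
piece 7:t rests on {4:t}
piece 8:p rests on {3:s}
piece 9:p rests on {8:p}
piece 10:p rests on {9:p}
minimal pieces: {0:q, 2:u}
ways to finish when only these pieces remain (= sum over removing one remaining piece with nothing left below it):
  1 left: {6}→1  {7}→1  {10}→1
  2 left: {4,7}→1  {5,6}→1  {6,7}→2  {6,10}→2  {7,10}→2  {9,10}→1
  3 left: {4,6,7}→3  {4,7,10}→3  {5,6,7}→3  {5,6,10}→3  {6,7,10}→6  {6,9,10}→3  {7,9,10}→3  {8,9,10}→1
  4 left: {4,5,6,7}→6  {4,6,7,10}→12  {4,7,9,10}→6  {5,6,7,10}→12  {5,6,9,10}→6  {6,7,9,10}→12  {6,8,9,10}→4  {7,8,9,10}→4
  5 left: {4,5,6,7,10}→30  {4,6,7,9,10}→30  {4,7,8,9,10}→10  {5,6,7,9,10}→30  {5,6,8,9,10}→10  {6,7,8,9,10}→20
  6 left: {3,5,6,8,9,10}→10  {4,5,6,7,9,10}→90  {4,6,7,8,9,10}→60  {5,6,7,8,9,10}→60
  7 left: {1,3,5,6,8,9,10}→10  {3,5,6,7,8,9,10}→70  {4,5,6,7,8,9,10}→210
  8 left: {0,1,3,5,6,8,9,10}→10  {1,3,5,6,7,8,9,10}→80  {3,4,5,6,7,8,9,10}→280
  9 left: {0,1,3,5,6,7,8,9,10}→90  {1,3,4,5,6,7,8,9,10}→360  {2,3,4,5,6,7,8,9,10}→280
  placing 0:q first → 640 extensions
  placing 2:u first → 450 extensions
total linear extensions = 1090

1090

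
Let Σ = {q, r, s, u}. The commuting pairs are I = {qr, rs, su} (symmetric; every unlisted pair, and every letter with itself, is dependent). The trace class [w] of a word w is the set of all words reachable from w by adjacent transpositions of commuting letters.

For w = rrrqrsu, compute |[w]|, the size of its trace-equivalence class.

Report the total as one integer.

#0=r has no predecessor
#1=r depends on [0:r]
#2=r depends on [1:r]
#3=q has no predecessor
#4=r depends on [2:r]
#5=s depends on [3:q]
#6=u depends on [3:q, 4:r]
sources: [0:r, 3:q]
N(rest) = Σ N(rest − s) over sources s of rest; N(one piece) = 1:
  size 1 → [5]=1  [6]=1
  size 2 → [4,6]=1  [5,6]=2
  size 3 → [2,4,6]=1  [3,5,6]=2  [4,5,6]=3
  size 4 → [1,2,4,6]=1  [2,4,5,6]=4  [3,4,5,6]=5
  size 5 → [0,1,2,4,6]=1  [1,2,4,5,6]=5  [2,3,4,5,6]=9
  first=0(r) contributes 14
  first=3(q) contributes 6
|[w]| = 20

20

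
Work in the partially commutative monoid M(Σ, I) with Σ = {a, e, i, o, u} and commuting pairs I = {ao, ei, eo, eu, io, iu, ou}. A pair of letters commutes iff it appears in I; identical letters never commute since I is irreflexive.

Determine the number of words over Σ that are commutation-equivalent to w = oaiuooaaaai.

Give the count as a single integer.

330

piece 0:o — minimal
piece 1:a — minimal
piece 2:i rests on {1:a}
piece 3:u rests on {1:a}
piece 4:o rests on {0:o}
piece 5:o rests on {4:o}
piece 6:a rests on {2:i, 3:u}
piece 7:a rests on {6:a}
piece 8:a rests on {7:a}
piece 9:a rests on {8:a}
piece 10:i rests on {9:a}
minimal pieces: {0:o, 1:a}
ways to finish when only these pieces remain (= sum over removing one remaining piece with nothing left below it):
  1 left: {5}→1  {10}→1
  2 left: {4,5}→1  {5,10}→2  {9,10}→1
  3 left: {0,4,5}→1  {4,5,10}→3  {5,9,10}→3  {8,9,10}→1
  4 left: {0,4,5,10}→4  {4,5,9,10}→6  {5,8,9,10}→4  {7,8,9,10}→1
  5 left: {0,4,5,9,10}→10  {4,5,8,9,10}→10  {5,7,8,9,10}→5  {6,7,8,9,10}→1
  6 left: {0,4,5,8,9,10}→20  {2,6,7,8,9,10}→1  {3,6,7,8,9,10}→1  {4,5,7,8,9,10}→15  {5,6,7,8,9,10}→6
  7 left: {0,4,5,7,8,9,10}→35  {2,3,6,7,8,9,10}→2  {2,5,6,7,8,9,10}→7  {3,5,6,7,8,9,10}→7  {4,5,6,7,8,9,10}→21
  8 left: {0,4,5,6,7,8,9,10}→56  {1,2,3,6,7,8,9,10}→2  {2,3,5,6,7,8,9,10}→16  {2,4,5,6,7,8,9,10}→28  {3,4,5,6,7,8,9,10}→28
  9 left: {0,2,4,5,6,7,8,9,10}→84  {0,3,4,5,6,7,8,9,10}→84  {1,2,3,5,6,7,8,9,10}→18  {2,3,4,5,6,7,8,9,10}→72
  placing 0:o first → 90 extensions
  placing 1:a first → 240 extensions
total linear extensions = 330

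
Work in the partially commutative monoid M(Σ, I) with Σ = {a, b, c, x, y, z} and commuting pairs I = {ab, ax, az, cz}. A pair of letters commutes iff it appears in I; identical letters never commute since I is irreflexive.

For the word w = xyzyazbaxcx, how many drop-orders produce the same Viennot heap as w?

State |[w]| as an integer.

10

0(x) covers ∅
1(y) covers 0:x
2(z) covers 1:y
3(y) covers 2:z
4(a) covers 3:y
5(z) covers 3:y
6(b) covers 5:z
7(a) covers 4:a
8(x) covers 6:b
9(c) covers 7:a, 8:x
10(x) covers 9:c
floor of heap: 0:x
completions by unplaced set U, small U first (add the entries for U minus each lowest piece of U):
  |U|=1: {10}:1
  |U|=2: {9,10}:1
  |U|=3: {7,9,10}:1  {8,9,10}:1
  |U|=4: {4,7,9,10}:1  {6,8,9,10}:1  {7,8,9,10}:2
  |U|=5: {4,7,8,9,10}:3  {5,6,8,9,10}:1  {6,7,8,9,10}:3
  |U|=6: {4,6,7,8,9,10}:6  {5,6,7,8,9,10}:4
  |U|=7: {4,5,6,7,8,9,10}:10
  |U|=8: {3,4,5,6,7,8,9,10}:10
  |U|=9: {2,3,4,5,6,7,8,9,10}:10
  start at 0(x): 10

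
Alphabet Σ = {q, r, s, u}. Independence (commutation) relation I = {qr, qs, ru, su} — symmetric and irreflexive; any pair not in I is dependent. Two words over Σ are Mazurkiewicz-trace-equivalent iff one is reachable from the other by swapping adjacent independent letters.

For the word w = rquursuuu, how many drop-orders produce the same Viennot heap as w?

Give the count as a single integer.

84

drop 0:r onto floor
drop 1:q onto floor
drop 2:u onto {1:q}
drop 3:u onto {2:u}
drop 4:r onto {0:r}
drop 5:s onto {4:r}
drop 6:u onto {3:u}
drop 7:u onto {6:u}
drop 8:u onto {7:u}
ground layer = {0:r, 1:q}
drop-orders for the pieces not yet dropped (sum over which currently-grounded one goes next):
  1 to go: {5} 1  {8} 1
  2 to go: {4,5} 1  {5,8} 2  {7,8} 1
  3 to go: {0,4,5} 1  {4,5,8} 3  {5,7,8} 3  {6,7,8} 1
  4 to go: {0,4,5,8} 4  {3,6,7,8} 1  {4,5,7,8} 6  {5,6,7,8} 4
  5 to go: {0,4,5,7,8} 10  {2,3,6,7,8} 1  {3,5,6,7,8} 5  {4,5,6,7,8} 10
  6 to go: {0,4,5,6,7,8} 20  {1,2,3,6,7,8} 1  {2,3,5,6,7,8} 6  {3,4,5,6,7,8} 15
  7 to go: {0,3,4,5,6,7,8} 35  {1,2,3,5,6,7,8} 7  {2,3,4,5,6,7,8} 21
  if 0:r drops first: 28 orders
  if 1:q drops first: 56 orders
heap linearizations: 84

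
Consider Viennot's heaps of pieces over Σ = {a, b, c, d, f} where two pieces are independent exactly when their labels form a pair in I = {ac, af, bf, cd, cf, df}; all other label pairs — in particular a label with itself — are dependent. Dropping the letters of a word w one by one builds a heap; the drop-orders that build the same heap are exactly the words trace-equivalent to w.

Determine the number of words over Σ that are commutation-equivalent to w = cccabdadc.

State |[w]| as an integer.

16

drop 0:c onto floor
drop 1:c onto {0:c}
drop 2:c onto {1:c}
drop 3:a onto floor
drop 4:b onto {2:c, 3:a}
drop 5:d onto {4:b}
drop 6:a onto {5:d}
drop 7:d onto {6:a}
drop 8:c onto {4:b}
ground layer = {0:c, 3:a}
drop-orders for the pieces not yet dropped (sum over which currently-grounded one goes next):
  1 to go: {7} 1  {8} 1
  2 to go: {6,7} 1  {7,8} 2
  3 to go: {5,6,7} 1  {6,7,8} 3
  4 to go: {5,6,7,8} 4
  5 to go: {4,5,6,7,8} 4
  6 to go: {2,4,5,6,7,8} 4  {3,4,5,6,7,8} 4
  7 to go: {1,2,4,5,6,7,8} 4  {2,3,4,5,6,7,8} 8
  if 0:c drops first: 12 orders
  if 3:a drops first: 4 orders
heap linearizations: 16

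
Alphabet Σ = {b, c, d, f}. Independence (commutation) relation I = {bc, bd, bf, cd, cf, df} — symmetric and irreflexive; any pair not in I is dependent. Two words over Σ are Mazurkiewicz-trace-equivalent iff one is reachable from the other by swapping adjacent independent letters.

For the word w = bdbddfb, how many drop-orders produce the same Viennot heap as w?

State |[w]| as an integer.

0(b) covers ∅
1(d) covers ∅
2(b) covers 0:b
3(d) covers 1:d
4(d) covers 3:d
5(f) covers ∅
6(b) covers 2:b
floor of heap: 0:b, 1:d, 5:f
completions by unplaced set U, small U first (add the entries for U minus each lowest piece of U):
  |U|=1: {4}:1  {5}:1  {6}:1
  |U|=2: {2,6}:1  {3,4}:1  {4,5}:2  {4,6}:2  {5,6}:2
  |U|=3: {0,2,6}:1  {1,3,4}:1  {2,4,6}:3  {2,5,6}:3  {3,4,5}:3  {3,4,6}:3  {4,5,6}:6
  |U|=4: {0,2,4,6}:4  {0,2,5,6}:4  {1,3,4,5}:4  {1,3,4,6}:4  {2,3,4,6}:6  {2,4,5,6}:12  {3,4,5,6}:12
  |U|=5: {0,2,3,4,6}:10  {0,2,4,5,6}:20  {1,2,3,4,6}:10  {1,3,4,5,6}:20  {2,3,4,5,6}:30
  start at 0(b): 60
  start at 1(d): 60
  start at 5(f): 20
sum over floor = 140

140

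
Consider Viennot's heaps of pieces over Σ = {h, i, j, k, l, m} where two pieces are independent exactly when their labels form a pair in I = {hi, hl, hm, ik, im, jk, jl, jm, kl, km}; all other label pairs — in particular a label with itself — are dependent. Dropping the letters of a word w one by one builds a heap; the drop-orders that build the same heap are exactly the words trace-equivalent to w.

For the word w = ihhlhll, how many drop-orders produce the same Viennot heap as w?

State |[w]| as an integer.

35

piece 0:i — minimal
piece 1:h — minimal
piece 2:h rests on {1:h}
piece 3:l rests on {0:i}
piece 4:h rests on {2:h}
piece 5:l rests on {3:l}
piece 6:l rests on {5:l}
minimal pieces: {0:i, 1:h}
ways to finish when only these pieces remain (= sum over removing one remaining piece with nothing left below it):
  1 left: {4}→1  {6}→1
  2 left: {2,4}→1  {4,6}→2  {5,6}→1
  3 left: {1,2,4}→1  {2,4,6}→3  {3,5,6}→1  {4,5,6}→3
  4 left: {0,3,5,6}→1  {1,2,4,6}→4  {2,4,5,6}→6  {3,4,5,6}→4
  5 left: {0,3,4,5,6}→5  {1,2,4,5,6}→10  {2,3,4,5,6}→10
  placing 0:i first → 20 extensions
  placing 1:h first → 15 extensions
total linear extensions = 35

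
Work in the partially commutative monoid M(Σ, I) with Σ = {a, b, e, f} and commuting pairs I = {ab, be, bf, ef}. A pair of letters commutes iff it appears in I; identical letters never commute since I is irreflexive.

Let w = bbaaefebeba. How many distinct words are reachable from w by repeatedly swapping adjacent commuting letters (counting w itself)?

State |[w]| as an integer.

1320

piece 0:b — minimal
piece 1:b rests on {0:b}
piece 2:a — minimal
piece 3:a rests on {2:a}
piece 4:e rests on {3:a}
piece 5:f rests on {3:a}
piece 6:e rests on {4:e}
piece 7:b rests on {1:b}
piece 8:e rests on {6:e}
piece 9:b rests on {7:b}
piece 10:a rests on {5:f, 8:e}
minimal pieces: {0:b, 2:a}
ways to finish when only these pieces remain (= sum over removing one remaining piece with nothing left below it):
  1 left: {9}→1  {10}→1
  2 left: {5,10}→1  {7,9}→1  {8,10}→1  {9,10}→2
  3 left: {1,7,9}→1  {5,8,10}→2  {5,9,10}→3  {6,8,10}→1  {7,9,10}→3  {8,9,10}→3
  4 left: {0,1,7,9}→1  {1,7,9,10}→4  {4,6,8,10}→1  {5,6,8,10}→3  {5,7,9,10}→6  {5,8,9,10}→8  {6,8,9,10}→4  {7,8,9,10}→6
  5 left: {0,1,7,9,10}→5  {1,5,7,9,10}→10  {1,7,8,9,10}→10  {4,5,6,8,10}→4  {4,6,8,9,10}→5  {5,6,8,9,10}→15  {5,7,8,9,10}→20  {6,7,8,9,10}→10
  6 left: {0,1,5,7,9,10}→15  {0,1,7,8,9,10}→15  {1,5,7,8,9,10}→40  {1,6,7,8,9,10}→20  {3,4,5,6,8,10}→4  {4,5,6,8,9,10}→24  {4,6,7,8,9,10}→15  {5,6,7,8,9,10}→45
  7 left: {0,1,5,7,8,9,10}→70  {0,1,6,7,8,9,10}→35  {1,4,6,7,8,9,10}→35  {1,5,6,7,8,9,10}→105  {2,3,4,5,6,8,10}→4  {3,4,5,6,8,9,10}→28  {4,5,6,7,8,9,10}→84
  8 left: {0,1,4,6,7,8,9,10}→70  {0,1,5,6,7,8,9,10}→210  {1,4,5,6,7,8,9,10}→224  {2,3,4,5,6,8,9,10}→32  {3,4,5,6,7,8,9,10}→112
  9 left: {0,1,4,5,6,7,8,9,10}→504  {1,3,4,5,6,7,8,9,10}→336  {2,3,4,5,6,7,8,9,10}→144
  placing 0:b first → 480 extensions
  placing 2:a first → 840 extensions
total linear extensions = 1320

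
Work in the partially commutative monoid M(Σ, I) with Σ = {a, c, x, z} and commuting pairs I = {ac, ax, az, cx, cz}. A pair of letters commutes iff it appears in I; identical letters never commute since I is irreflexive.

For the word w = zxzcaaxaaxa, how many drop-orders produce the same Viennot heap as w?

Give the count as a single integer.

drop 0:z onto floor
drop 1:x onto {0:z}
drop 2:z onto {1:x}
drop 3:c onto floor
drop 4:a onto floor
drop 5:a onto {4:a}
drop 6:x onto {2:z}
drop 7:a onto {5:a}
drop 8:a onto {7:a}
drop 9:x onto {6:x}
drop 10:a onto {8:a}
ground layer = {0:z, 3:c, 4:a}
drop-orders for the pieces not yet dropped (sum over which currently-grounded one goes next):
  1 to go: {3} 1  {9} 1  {10} 1
  2 to go: {3,9} 2  {3,10} 2  {6,9} 1  {8,10} 1  {9,10} 2
  3 to go: {2,6,9} 1  {3,6,9} 3  {3,8,10} 3  {3,9,10} 6  {6,9,10} 3  {7,8,10} 1  {8,9,10} 3
  4 to go: {1,2,6,9} 1  {2,3,6,9} 4  {2,6,9,10} 4  {3,6,9,10} 12  {3,7,8,10} 4  {3,8,9,10} 12  {5,7,8,10} 1  {6,8,9,10} 6  {7,8,9,10} 4
  5 to go: {0,1,2,6,9} 1  {1,2,3,6,9} 5  {1,2,6,9,10} 5  {2,3,6,9,10} 20  {2,6,8,9,10} 10  {3,5,7,8,10} 5  {3,6,8,9,10} 30  {3,7,8,9,10} 20  {4,5,7,8,10} 1  {5,7,8,9,10} 5  {6,7,8,9,10} 10
  6 to go: {0,1,2,3,6,9} 6  {0,1,2,6,9,10} 6  {1,2,3,6,9,10} 30  {1,2,6,8,9,10} 15  {2,3,6,8,9,10} 60  {2,6,7,8,9,10} 20  {3,4,5,7,8,10} 6  {3,5,7,8,9,10} 30  {3,6,7,8,9,10} 60  {4,5,7,8,9,10} 6  {5,6,7,8,9,10} 15
  7 to go: {0,1,2,3,6,9,10} 42  {0,1,2,6,8,9,10} 21  {1,2,3,6,8,9,10} 105  {1,2,6,7,8,9,10} 35  {2,3,6,7,8,9,10} 140  {2,5,6,7,8,9,10} 35  {3,4,5,7,8,9,10} 42  {3,5,6,7,8,9,10} 105  {4,5,6,7,8,9,10} 21
  8 to go: {0,1,2,3,6,8,9,10} 168  {0,1,2,6,7,8,9,10} 56  {1,2,3,6,7,8,9,10} 280  {1,2,5,6,7,8,9,10} 70  {2,3,5,6,7,8,9,10} 280  {2,4,5,6,7,8,9,10} 56  {3,4,5,6,7,8,9,10} 168
  9 to go: {0,1,2,3,6,7,8,9,10} 504  {0,1,2,5,6,7,8,9,10} 126  {1,2,3,5,6,7,8,9,10} 630  {1,2,4,5,6,7,8,9,10} 126  {2,3,4,5,6,7,8,9,10} 504
  if 0:z drops first: 1260 orders
  if 3:c drops first: 252 orders
  if 4:a drops first: 1260 orders
heap linearizations: 2772

2772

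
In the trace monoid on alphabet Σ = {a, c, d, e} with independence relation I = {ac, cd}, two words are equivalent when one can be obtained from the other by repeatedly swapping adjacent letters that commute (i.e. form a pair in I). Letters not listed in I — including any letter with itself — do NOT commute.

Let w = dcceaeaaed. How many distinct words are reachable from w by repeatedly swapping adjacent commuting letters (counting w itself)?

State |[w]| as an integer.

3

piece 0:d — minimal
piece 1:c — minimal
piece 2:c rests on {1:c}
piece 3:e rests on {0:d, 2:c}
piece 4:a rests on {3:e}
piece 5:e rests on {4:a}
piece 6:a rests on {5:e}
piece 7:a rests on {6:a}
piece 8:e rests on {7:a}
piece 9:d rests on {8:e}
minimal pieces: {0:d, 1:c}
ways to finish when only these pieces remain (= sum over removing one remaining piece with nothing left below it):
  1 left: {9}→1
  2 left: {8,9}→1
  3 left: {7,8,9}→1
  4 left: {6,7,8,9}→1
  5 left: {5,6,7,8,9}→1
  6 left: {4,5,6,7,8,9}→1
  7 left: {3,4,5,6,7,8,9}→1
  8 left: {0,3,4,5,6,7,8,9}→1  {2,3,4,5,6,7,8,9}→1
  placing 0:d first → 1 extensions
  placing 1:c first → 2 extensions
total linear extensions = 3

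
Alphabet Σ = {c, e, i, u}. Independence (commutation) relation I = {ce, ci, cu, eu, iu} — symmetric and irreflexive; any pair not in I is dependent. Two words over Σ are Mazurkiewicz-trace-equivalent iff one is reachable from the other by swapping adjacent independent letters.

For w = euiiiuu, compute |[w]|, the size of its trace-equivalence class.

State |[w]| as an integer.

35

0(e) covers ∅
1(u) covers ∅
2(i) covers 0:e
3(i) covers 2:i
4(i) covers 3:i
5(u) covers 1:u
6(u) covers 5:u
floor of heap: 0:e, 1:u
completions by unplaced set U, small U first (add the entries for U minus each lowest piece of U):
  |U|=1: {4}:1  {6}:1
  |U|=2: {3,4}:1  {4,6}:2  {5,6}:1
  |U|=3: {1,5,6}:1  {2,3,4}:1  {3,4,6}:3  {4,5,6}:3
  |U|=4: {0,2,3,4}:1  {1,4,5,6}:4  {2,3,4,6}:4  {3,4,5,6}:6
  |U|=5: {0,2,3,4,6}:5  {1,3,4,5,6}:10  {2,3,4,5,6}:10
  start at 0(e): 20
  start at 1(u): 15
sum over floor = 35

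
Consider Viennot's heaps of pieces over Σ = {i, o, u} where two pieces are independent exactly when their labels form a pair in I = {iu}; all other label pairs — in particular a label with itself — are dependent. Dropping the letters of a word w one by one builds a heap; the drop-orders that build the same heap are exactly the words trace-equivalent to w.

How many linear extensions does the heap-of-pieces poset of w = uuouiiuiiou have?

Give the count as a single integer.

15

drop 0:u onto floor
drop 1:u onto {0:u}
drop 2:o onto {1:u}
drop 3:u onto {2:o}
drop 4:i onto {2:o}
drop 5:i onto {4:i}
drop 6:u onto {3:u}
drop 7:i onto {5:i}
drop 8:i onto {7:i}
drop 9:o onto {6:u, 8:i}
drop 10:u onto {9:o}
ground layer = {0:u}
drop-orders for the pieces not yet dropped (sum over which currently-grounded one goes next):
  1 to go: {10} 1
  2 to go: {9,10} 1
  3 to go: {6,9,10} 1  {8,9,10} 1
  4 to go: {3,6,9,10} 1  {6,8,9,10} 2  {7,8,9,10} 1
  5 to go: {3,6,8,9,10} 3  {5,7,8,9,10} 1  {6,7,8,9,10} 3
  6 to go: {3,6,7,8,9,10} 6  {4,5,7,8,9,10} 1  {5,6,7,8,9,10} 4
  7 to go: {3,5,6,7,8,9,10} 10  {4,5,6,7,8,9,10} 5
  8 to go: {3,4,5,6,7,8,9,10} 15
  9 to go: {2,3,4,5,6,7,8,9,10} 15
  if 0:u drops first: 15 orders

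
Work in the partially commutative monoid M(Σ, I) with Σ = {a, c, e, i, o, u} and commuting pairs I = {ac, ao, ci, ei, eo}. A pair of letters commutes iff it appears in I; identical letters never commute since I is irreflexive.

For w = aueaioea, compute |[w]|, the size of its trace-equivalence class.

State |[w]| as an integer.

piece 0:a — minimal
piece 1:u rests on {0:a}
piece 2:e rests on {1:u}
piece 3:a rests on {2:e}
piece 4:i rests on {3:a}
piece 5:o rests on {4:i}
piece 6:e rests on {3:a}
piece 7:a rests on {4:i, 6:e}
minimal pieces: {0:a}
ways to finish when only these pieces remain (= sum over removing one remaining piece with nothing left below it):
  1 left: {5}→1  {7}→1
  2 left: {5,7}→2  {6,7}→1
  3 left: {4,5,7}→2  {5,6,7}→3
  4 left: {4,5,6,7}→5
  5 left: {3,4,5,6,7}→5
  6 left: {2,3,4,5,6,7}→5
  placing 0:a first → 5 extensions

5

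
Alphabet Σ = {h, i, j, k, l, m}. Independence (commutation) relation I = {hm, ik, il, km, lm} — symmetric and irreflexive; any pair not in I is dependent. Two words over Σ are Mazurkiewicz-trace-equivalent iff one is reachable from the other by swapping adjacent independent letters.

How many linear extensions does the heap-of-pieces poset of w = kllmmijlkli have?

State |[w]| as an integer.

piece 0:k — minimal
piece 1:l rests on {0:k}
piece 2:l rests on {1:l}
piece 3:m — minimal
piece 4:m rests on {3:m}
piece 5:i rests on {4:m}
piece 6:j rests on {2:l, 5:i}
piece 7:l rests on {6:j}
piece 8:k rests on {7:l}
piece 9:l rests on {8:k}
piece 10:i rests on {6:j}
minimal pieces: {0:k, 3:m}
ways to finish when only these pieces remain (= sum over removing one remaining piece with nothing left below it):
  1 left: {9}→1  {10}→1
  2 left: {8,9}→1  {9,10}→2
  3 left: {7,8,9}→1  {8,9,10}→3
  4 left: {7,8,9,10}→4
  5 left: {6,7,8,9,10}→4
  6 left: {2,6,7,8,9,10}→4  {5,6,7,8,9,10}→4
  7 left: {1,2,6,7,8,9,10}→4  {2,5,6,7,8,9,10}→8  {4,5,6,7,8,9,10}→4
  8 left: {0,1,2,6,7,8,9,10}→4  {1,2,5,6,7,8,9,10}→12  {2,4,5,6,7,8,9,10}→12  {3,4,5,6,7,8,9,10}→4
  9 left: {0,1,2,5,6,7,8,9,10}→16  {1,2,4,5,6,7,8,9,10}→24  {2,3,4,5,6,7,8,9,10}→16
  placing 0:k first → 40 extensions
  placing 3:m first → 40 extensions
total linear extensions = 80

80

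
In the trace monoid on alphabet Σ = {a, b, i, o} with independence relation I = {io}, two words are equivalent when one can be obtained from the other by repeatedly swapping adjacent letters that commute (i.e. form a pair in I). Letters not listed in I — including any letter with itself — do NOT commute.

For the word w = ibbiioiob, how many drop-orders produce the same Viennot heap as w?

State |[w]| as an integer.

10

#0=i has no predecessor
#1=b depends on [0:i]
#2=b depends on [1:b]
#3=i depends on [2:b]
#4=i depends on [3:i]
#5=o depends on [2:b]
#6=i depends on [4:i]
#7=o depends on [5:o]
#8=b depends on [6:i, 7:o]
sources: [0:i]
N(rest) = Σ N(rest − s) over sources s of rest; N(one piece) = 1:
  size 1 → [8]=1
  size 2 → [6,8]=1  [7,8]=1
  size 3 → [4,6,8]=1  [5,7,8]=1  [6,7,8]=2
  size 4 → [3,4,6,8]=1  [4,6,7,8]=3  [5,6,7,8]=3
  size 5 → [3,4,6,7,8]=4  [4,5,6,7,8]=6
  size 6 → [3,4,5,6,7,8]=10
  size 7 → [2,3,4,5,6,7,8]=10
  first=0(i) contributes 10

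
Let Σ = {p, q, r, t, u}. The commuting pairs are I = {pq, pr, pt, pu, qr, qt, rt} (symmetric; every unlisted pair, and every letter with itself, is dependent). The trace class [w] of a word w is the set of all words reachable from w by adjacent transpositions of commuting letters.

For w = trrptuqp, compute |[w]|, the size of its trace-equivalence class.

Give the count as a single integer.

piece 0:t — minimal
piece 1:r — minimal
piece 2:r rests on {1:r}
piece 3:p — minimal
piece 4:t rests on {0:t}
piece 5:u rests on {2:r, 4:t}
piece 6:q rests on {5:u}
piece 7:p rests on {3:p}
minimal pieces: {0:t, 1:r, 3:p}
ways to finish when only these pieces remain (= sum over removing one remaining piece with nothing left below it):
  1 left: {6}→1  {7}→1
  2 left: {3,7}→1  {5,6}→1  {6,7}→2
  3 left: {2,5,6}→1  {3,6,7}→3  {4,5,6}→1  {5,6,7}→3
  4 left: {0,4,5,6}→1  {1,2,5,6}→1  {2,4,5,6}→2  {2,5,6,7}→4  {3,5,6,7}→6  {4,5,6,7}→4
  5 left: {0,2,4,5,6}→3  {0,4,5,6,7}→5  {1,2,4,5,6}→3  {1,2,5,6,7}→5  {2,3,5,6,7}→10  {2,4,5,6,7}→10  {3,4,5,6,7}→10
  6 left: {0,1,2,4,5,6}→6  {0,2,4,5,6,7}→18  {0,3,4,5,6,7}→15  {1,2,3,5,6,7}→15  {1,2,4,5,6,7}→18  {2,3,4,5,6,7}→30
  placing 0:t first → 63 extensions
  placing 1:r first → 63 extensions
  placing 3:p first → 42 extensions
total linear extensions = 168

168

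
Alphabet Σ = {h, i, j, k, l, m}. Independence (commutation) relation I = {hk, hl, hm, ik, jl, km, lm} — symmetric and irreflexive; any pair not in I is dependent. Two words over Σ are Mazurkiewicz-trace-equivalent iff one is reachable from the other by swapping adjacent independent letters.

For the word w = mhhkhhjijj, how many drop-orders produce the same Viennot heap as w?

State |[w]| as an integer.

piece 0:m — minimal
piece 1:h — minimal
piece 2:h rests on {1:h}
piece 3:k — minimal
piece 4:h rests on {2:h}
piece 5:h rests on {4:h}
piece 6:j rests on {0:m, 3:k, 5:h}
piece 7:i rests on {6:j}
piece 8:j rests on {7:i}
piece 9:j rests on {8:j}
minimal pieces: {0:m, 1:h, 3:k}
ways to finish when only these pieces remain (= sum over removing one remaining piece with nothing left below it):
  1 left: {9}→1
  2 left: {8,9}→1
  3 left: {7,8,9}→1
  4 left: {6,7,8,9}→1
  5 left: {0,6,7,8,9}→1  {3,6,7,8,9}→1  {5,6,7,8,9}→1
  6 left: {0,3,6,7,8,9}→2  {0,5,6,7,8,9}→2  {3,5,6,7,8,9}→2  {4,5,6,7,8,9}→1
  7 left: {0,3,5,6,7,8,9}→6  {0,4,5,6,7,8,9}→3  {2,4,5,6,7,8,9}→1  {3,4,5,6,7,8,9}→3
  8 left: {0,2,4,5,6,7,8,9}→4  {0,3,4,5,6,7,8,9}→12  {1,2,4,5,6,7,8,9}→1  {2,3,4,5,6,7,8,9}→4
  placing 0:m first → 5 extensions
  placing 1:h first → 20 extensions
  placing 3:k first → 5 extensions
total linear extensions = 30

30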